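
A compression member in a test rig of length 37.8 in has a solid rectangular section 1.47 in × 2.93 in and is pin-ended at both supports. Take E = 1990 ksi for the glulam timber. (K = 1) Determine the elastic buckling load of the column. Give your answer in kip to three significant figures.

P_cr ≈ 10.7 kip

Buckling occurs about the weak axis: I_min = h·b³/12 with b = 1.47 in (the shorter side).
I_min = 2.93×1.47³/12 = 0.7756 in⁴
Effective length L_e = K·L = 1 × 37.8 = 37.80 in
P_cr = π²EI / L_e² = π² × 1990×10³ × 0.7756 / 37.80² = 1.066×10^4 lb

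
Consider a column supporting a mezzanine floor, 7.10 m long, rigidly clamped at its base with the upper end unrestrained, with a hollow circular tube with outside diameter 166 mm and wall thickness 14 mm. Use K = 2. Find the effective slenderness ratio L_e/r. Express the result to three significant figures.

λ ≈ 263

Inner diameter d_i = 166 − 2×14 = 138.0 mm
I = π(d_o⁴ − d_i⁴)/64 = π(166⁴ − 138.0⁴)/64 = 1.947×10^7 mm⁴
A = 6.685×10^3 mm²;  r_min = √(I/A) = √(1.947×10^7/6.685×10^3) = 53.97 mm
L_e = K·L = 2 × 7.10 m = 14.20 m = 14200 mm
λ = L_e / r_min = 14200 / 53.97 = 263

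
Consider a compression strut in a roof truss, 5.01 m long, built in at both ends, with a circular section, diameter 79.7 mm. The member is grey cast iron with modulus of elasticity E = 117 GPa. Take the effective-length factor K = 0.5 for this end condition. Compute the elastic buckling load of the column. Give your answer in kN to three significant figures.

P_cr ≈ 364 kN

I = πd⁴/64 = π×79.7⁴/64 = 1.981×10^6 mm⁴
I = 1.981×10^6 mm⁴ = 1.981×10^-6 m⁴
Effective length L_e = K·L = 0.5 × 5.01 = 2.505 m
P_cr = π²EI / L_e² = π² × 117×10⁹ × 1.981×10^-6 / 2.505² = 3.645×10^5 N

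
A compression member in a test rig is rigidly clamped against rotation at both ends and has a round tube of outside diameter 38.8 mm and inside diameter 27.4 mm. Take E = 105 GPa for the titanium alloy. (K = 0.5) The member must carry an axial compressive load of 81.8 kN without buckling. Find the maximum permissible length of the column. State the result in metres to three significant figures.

d_o = 38.8 mm, d_i = 27.4 mm
I = π(d_o⁴ − d_i⁴)/64 = π(38.8⁴ − 27.40⁴)/64 = 8.358×10^4 mm⁴
I = 8.358×10^-8 m⁴
At the buckling limit P_cr = P = 8.180×10^4 N
From P_cr = π²EI/(K·L)²:  L = (1/K)·√(π²EI/P_cr) = (1/0.5)·√(π²×1.05×10^11×8.358×10^-8/8.180×10^4)
L = 2.06 m

L_max ≈ 2.06 m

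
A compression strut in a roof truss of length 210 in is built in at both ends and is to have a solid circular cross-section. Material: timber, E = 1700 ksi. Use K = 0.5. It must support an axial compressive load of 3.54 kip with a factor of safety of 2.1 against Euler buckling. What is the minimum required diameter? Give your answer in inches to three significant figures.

d ≈ 3.16 in

Required P_cr = n·P = 2.1 × 3.54 = 7.434 kip
L_e = K·L = 0.5 × 210 = 105.0 in
Required I = P_cr·L_e²/(π²E) = 7.434×10^3 × 105.0² / (π² × 1.70×10^6) = 4.885 in⁴
Solid circle: I = πd⁴/64  ⇒  d = (64I/π)^(1/4) = (64×4.885/π)^(1/4) = 3.16 in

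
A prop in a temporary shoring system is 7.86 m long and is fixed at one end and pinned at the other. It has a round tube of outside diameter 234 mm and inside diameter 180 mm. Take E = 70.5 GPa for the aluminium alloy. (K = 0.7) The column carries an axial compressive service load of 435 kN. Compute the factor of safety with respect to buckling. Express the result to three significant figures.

n ≈ 5.05

d_o = 234 mm, d_i = 180 mm
I = π(d_o⁴ − d_i⁴)/64 = π(234⁴ − 180.0⁴)/64 = 9.564×10^7 mm⁴
I = 9.564×10^7 mm⁴ = 9.564×10^-5 m⁴
Effective length L_e = K·L = 0.7 × 7.86 = 5.502 m
P_cr = π²EI / L_e² = π² × 70.5×10⁹ × 9.564×10^-5 / 5.502² = 2.198×10^6 N
Factor of safety n = P_cr / P = 2198.4 / 435 = 5.05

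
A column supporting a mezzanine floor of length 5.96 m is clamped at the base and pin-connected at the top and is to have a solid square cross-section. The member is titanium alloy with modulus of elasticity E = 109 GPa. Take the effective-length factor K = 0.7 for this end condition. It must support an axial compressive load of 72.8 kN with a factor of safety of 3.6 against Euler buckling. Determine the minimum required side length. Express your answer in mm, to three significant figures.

Required P_cr = n·P = 3.6 × 72.8 = 262.1 kN
L_e = K·L = 0.7 × 5.96 = 4.172 m
Required I = P_cr·L_e²/(π²E) = 2.621×10^5 × 4.172² / (π² × 1.09×10^11) = 4.240×10^-6 m⁴
I_req = 4.240×10^6 mm⁴
Solid square: I = a⁴/12  ⇒  a = (12I)^(1/4) = (12×4.240×10^6)^(1/4) = 84.5 mm

a ≈ 84.5 mm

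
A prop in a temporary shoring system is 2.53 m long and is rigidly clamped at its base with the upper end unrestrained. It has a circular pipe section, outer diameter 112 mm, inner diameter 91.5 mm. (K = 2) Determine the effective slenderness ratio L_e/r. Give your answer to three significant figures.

λ ≈ 140

d_o = 112 mm, d_i = 91.5 mm
I = π(d_o⁴ − d_i⁴)/64 = π(112⁴ − 91.50⁴)/64 = 4.283×10^6 mm⁴
A = 3.276×10^3 mm²;  r_min = √(I/A) = √(4.283×10^6/3.276×10^3) = 36.16 mm
L_e = K·L = 2 × 2.53 m = 5.060 m = 5060.0 mm
λ = L_e / r_min = 5060.0 / 36.16 = 140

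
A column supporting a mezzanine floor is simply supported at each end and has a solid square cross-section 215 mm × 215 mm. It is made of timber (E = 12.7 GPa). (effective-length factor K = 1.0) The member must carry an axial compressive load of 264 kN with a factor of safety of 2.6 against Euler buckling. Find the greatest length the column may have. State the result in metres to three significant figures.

L_max ≈ 5.70 m

I = a⁴/12 = 215⁴/12 = 1.781×10^8 mm⁴
I = 1.781×10^-4 m⁴
Required critical load P_cr = n·P = 2.6 × 264 = 686.4 kN = 6.864×10^5 N
From P_cr = π²EI/(K·L)²:  L = (1/K)·√(π²EI/P_cr) = (1/1)·√(π²×1.27×10^10×1.781×10^-4/6.864×10^5)
L = 5.70 m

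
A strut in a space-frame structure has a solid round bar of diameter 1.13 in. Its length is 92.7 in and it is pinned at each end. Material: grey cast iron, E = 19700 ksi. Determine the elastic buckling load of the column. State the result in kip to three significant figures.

P_cr ≈ 1.81 kip

I = πd⁴/64 = π×1.13⁴/64 = 8.004×10^-2 in⁴
Effective length L_e = K·L = 1 × 92.7 = 92.70 in
P_cr = π²EI / L_e² = π² × 19700×10³ × 8.004×10^-2 / 92.70² = 1.811×10^3 lb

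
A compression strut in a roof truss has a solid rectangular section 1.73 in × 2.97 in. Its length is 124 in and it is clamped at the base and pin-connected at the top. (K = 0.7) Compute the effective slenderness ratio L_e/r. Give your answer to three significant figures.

Buckling occurs about the weak axis: I_min = h·b³/12 with b = 1.73 in (the shorter side).
I_min = 2.97×1.73³/12 = 1.281 in⁴
A = 5.138 in²;  r_min = √(I/A) = √(1.281/5.138) = 0.4994 in
L_e = K·L = 0.7 × 124 = 86.80 in
λ = L_e / r_min = 86.800 / 0.4994 = 174

λ ≈ 174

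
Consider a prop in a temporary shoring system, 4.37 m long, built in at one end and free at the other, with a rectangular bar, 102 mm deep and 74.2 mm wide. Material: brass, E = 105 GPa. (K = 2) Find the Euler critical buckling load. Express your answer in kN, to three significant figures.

P_cr ≈ 47.1 kN

Buckling occurs about the weak axis: I_min = h·b³/12 with b = 74.2 mm (the shorter side).
I_min = 102×74.2³/12 = 3.472×10^6 mm⁴
I = 3.472×10^6 mm⁴ = 3.472×10^-6 m⁴
Effective length L_e = K·L = 2 × 4.37 = 8.740 m
P_cr = π²EI / L_e² = π² × 105×10⁹ × 3.472×10^-6 / 8.740² = 4.711×10^4 N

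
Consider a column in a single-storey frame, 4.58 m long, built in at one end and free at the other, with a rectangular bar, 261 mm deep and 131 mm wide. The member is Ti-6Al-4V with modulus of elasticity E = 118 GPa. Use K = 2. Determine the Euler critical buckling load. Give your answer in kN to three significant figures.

Buckling occurs about the weak axis: I_min = h·b³/12 with b = 131 mm (the shorter side).
I_min = 261×131³/12 = 4.890×10^7 mm⁴
I = 4.890×10^7 mm⁴ = 4.890×10^-5 m⁴
Effective length L_e = K·L = 2 × 4.58 = 9.160 m
P_cr = π²EI / L_e² = π² × 118×10⁹ × 4.890×10^-5 / 9.160² = 6.787×10^5 N

P_cr ≈ 679 kN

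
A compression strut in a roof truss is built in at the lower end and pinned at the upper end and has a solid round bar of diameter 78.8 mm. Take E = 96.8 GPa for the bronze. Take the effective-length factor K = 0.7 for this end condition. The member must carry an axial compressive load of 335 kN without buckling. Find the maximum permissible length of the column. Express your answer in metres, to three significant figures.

L_max ≈ 3.32 m

I = πd⁴/64 = π×78.8⁴/64 = 1.893×10^6 mm⁴
I = 1.893×10^-6 m⁴
At the buckling limit P_cr = P = 3.350×10^5 N
From P_cr = π²EI/(K·L)²:  L = (1/K)·√(π²EI/P_cr) = (1/0.7)·√(π²×9.68×10^10×1.893×10^-6/3.350×10^5)
L = 3.32 m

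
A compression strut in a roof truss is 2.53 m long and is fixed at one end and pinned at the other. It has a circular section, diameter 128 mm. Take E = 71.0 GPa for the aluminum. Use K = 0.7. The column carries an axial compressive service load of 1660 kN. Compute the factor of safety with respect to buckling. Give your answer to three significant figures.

n ≈ 1.77

I = πd⁴/64 = π×128⁴/64 = 1.318×10^7 mm⁴
I = 1.318×10^7 mm⁴ = 1.318×10^-5 m⁴
Effective length L_e = K·L = 0.7 × 2.53 = 1.771 m
P_cr = π²EI / L_e² = π² × 71.0×10⁹ × 1.318×10^-5 / 1.771² = 2.944×10^6 N
Factor of safety n = P_cr / P = 2944.0 / 1660 = 1.77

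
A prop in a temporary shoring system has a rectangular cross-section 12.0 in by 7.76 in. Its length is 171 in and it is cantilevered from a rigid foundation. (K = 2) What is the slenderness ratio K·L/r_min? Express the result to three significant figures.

Buckling occurs about the weak axis: I_min = h·b³/12 with b = 7.76 in (the shorter side).
I_min = 12.0×7.76³/12 = 467.3 in⁴
A = 93.12 in²;  r_min = √(I/A) = √(467.3/93.12) = 2.240 in
L_e = K·L = 2 × 171 = 342.0 in
λ = L_e / r_min = 342.00 / 2.240 = 153

λ ≈ 153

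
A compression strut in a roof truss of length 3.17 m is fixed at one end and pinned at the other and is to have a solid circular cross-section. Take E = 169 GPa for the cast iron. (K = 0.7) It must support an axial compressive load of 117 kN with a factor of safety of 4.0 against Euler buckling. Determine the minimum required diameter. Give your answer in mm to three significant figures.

d ≈ 72.8 mm

Required P_cr = n·P = 4.0 × 117 = 468.0 kN
L_e = K·L = 0.7 × 3.17 = 2.219 m
Required I = P_cr·L_e²/(π²E) = 4.680×10^5 × 2.219² / (π² × 1.69×10^11) = 1.382×10^-6 m⁴
I_req = 1.382×10^6 mm⁴
Solid circle: I = πd⁴/64  ⇒  d = (64I/π)^(1/4) = (64×1.382×10^6/π)^(1/4) = 72.8 mm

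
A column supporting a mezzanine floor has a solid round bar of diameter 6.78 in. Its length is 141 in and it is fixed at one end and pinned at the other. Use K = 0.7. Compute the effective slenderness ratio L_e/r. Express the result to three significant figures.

λ ≈ 58.2

For a solid circle r = d/4 = 6.78/4 = 1.695 in
L_e = K·L = 0.7 × 141 = 98.70 in
λ = L_e / r_min = 98.700 / 1.695 = 58.2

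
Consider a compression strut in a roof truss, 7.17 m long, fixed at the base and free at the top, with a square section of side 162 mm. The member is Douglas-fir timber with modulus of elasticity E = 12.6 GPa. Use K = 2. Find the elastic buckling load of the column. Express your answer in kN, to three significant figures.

I = a⁴/12 = 162⁴/12 = 5.740×10^7 mm⁴
I = 5.740×10^7 mm⁴ = 5.740×10^-5 m⁴
Effective length L_e = K·L = 2 × 7.17 = 14.34 m
P_cr = π²EI / L_e² = π² × 12.6×10⁹ × 5.740×10^-5 / 14.34² = 3.471×10^4 N

P_cr ≈ 34.7 kN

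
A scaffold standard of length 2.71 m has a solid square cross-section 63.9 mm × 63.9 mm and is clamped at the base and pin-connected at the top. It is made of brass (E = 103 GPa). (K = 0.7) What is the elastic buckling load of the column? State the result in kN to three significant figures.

I = a⁴/12 = 63.9⁴/12 = 1.389×10^6 mm⁴
I = 1.389×10^6 mm⁴ = 1.389×10^-6 m⁴
Effective length L_e = K·L = 0.7 × 2.71 = 1.897 m
P_cr = π²EI / L_e² = π² × 103×10⁹ × 1.389×10^-6 / 1.897² = 3.925×10^5 N

P_cr ≈ 392 kN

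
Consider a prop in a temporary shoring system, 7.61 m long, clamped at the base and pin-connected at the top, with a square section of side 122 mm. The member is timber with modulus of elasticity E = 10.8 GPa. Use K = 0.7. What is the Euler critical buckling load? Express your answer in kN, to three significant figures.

P_cr ≈ 69.3 kN

I = a⁴/12 = 122⁴/12 = 1.846×10^7 mm⁴
I = 1.846×10^7 mm⁴ = 1.846×10^-5 m⁴
Effective length L_e = K·L = 0.7 × 7.61 = 5.327 m
P_cr = π²EI / L_e² = π² × 10.8×10⁹ × 1.846×10^-5 / 5.327² = 6.935×10^4 N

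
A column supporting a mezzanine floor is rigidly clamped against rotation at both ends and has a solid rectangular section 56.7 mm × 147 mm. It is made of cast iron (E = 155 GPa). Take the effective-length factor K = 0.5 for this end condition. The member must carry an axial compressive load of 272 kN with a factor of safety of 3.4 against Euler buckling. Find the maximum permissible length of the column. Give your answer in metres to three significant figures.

Buckling occurs about the weak axis: I_min = h·b³/12 with b = 56.7 mm (the shorter side).
I_min = 147×56.7³/12 = 2.233×10^6 mm⁴
I = 2.233×10^-6 m⁴
Required critical load P_cr = n·P = 3.4 × 272 = 924.8 kN = 9.248×10^5 N
From P_cr = π²EI/(K·L)²:  L = (1/K)·√(π²EI/P_cr) = (1/0.5)·√(π²×1.55×10^11×2.233×10^-6/9.248×10^5)
L = 3.84 m

L_max ≈ 3.84 m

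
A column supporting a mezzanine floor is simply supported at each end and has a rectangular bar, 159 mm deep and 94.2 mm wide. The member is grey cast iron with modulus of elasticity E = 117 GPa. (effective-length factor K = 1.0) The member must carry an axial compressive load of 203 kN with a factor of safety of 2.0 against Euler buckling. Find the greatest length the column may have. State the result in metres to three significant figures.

L_max ≈ 5.61 m

Buckling occurs about the weak axis: I_min = h·b³/12 with b = 94.2 mm (the shorter side).
I_min = 159×94.2³/12 = 1.108×10^7 mm⁴
I = 1.108×10^-5 m⁴
Required critical load P_cr = n·P = 2.0 × 203 = 406.0 kN = 4.060×10^5 N
From P_cr = π²EI/(K·L)²:  L = (1/K)·√(π²EI/P_cr) = (1/1)·√(π²×1.17×10^11×1.108×10^-5/4.060×10^5)
L = 5.61 m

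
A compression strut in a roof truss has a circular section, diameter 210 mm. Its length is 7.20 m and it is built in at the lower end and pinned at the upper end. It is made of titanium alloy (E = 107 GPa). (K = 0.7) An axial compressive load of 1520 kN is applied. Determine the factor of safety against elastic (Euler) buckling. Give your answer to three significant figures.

I = πd⁴/64 = π×210⁴/64 = 9.547×10^7 mm⁴
I = 9.547×10^7 mm⁴ = 9.547×10^-5 m⁴
Effective length L_e = K·L = 0.7 × 7.20 = 5.040 m
P_cr = π²EI / L_e² = π² × 107×10⁹ × 9.547×10^-5 / 5.040² = 3.969×10^6 N
Factor of safety n = P_cr / P = 3968.9 / 1520 = 2.61

n ≈ 2.61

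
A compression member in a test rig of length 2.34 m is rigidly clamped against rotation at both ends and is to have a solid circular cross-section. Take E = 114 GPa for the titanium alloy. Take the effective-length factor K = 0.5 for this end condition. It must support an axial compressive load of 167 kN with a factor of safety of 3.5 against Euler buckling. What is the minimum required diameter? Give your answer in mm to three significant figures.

Required P_cr = n·P = 3.5 × 167 = 584.5 kN
L_e = K·L = 0.5 × 2.34 = 1.170 m
Required I = P_cr·L_e²/(π²E) = 5.845×10^5 × 1.170² / (π² × 1.14×10^11) = 7.111×10^-7 m⁴
I_req = 7.111×10^5 mm⁴
Solid circle: I = πd⁴/64  ⇒  d = (64I/π)^(1/4) = (64×7.111×10^5/π)^(1/4) = 61.7 mm

d ≈ 61.7 mm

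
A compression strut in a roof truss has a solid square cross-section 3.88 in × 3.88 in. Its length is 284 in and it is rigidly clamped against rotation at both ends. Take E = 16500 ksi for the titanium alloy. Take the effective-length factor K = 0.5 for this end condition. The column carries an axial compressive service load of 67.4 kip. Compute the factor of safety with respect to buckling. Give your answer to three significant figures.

I = a⁴/12 = 3.88⁴/12 = 18.89 in⁴
Effective length L_e = K·L = 0.5 × 284 = 142.0 in
P_cr = π²EI / L_e² = π² × 16500×10³ × 18.89 / 142.0² = 1.525×10^5 lb
Factor of safety n = P_cr / P = 152.53 / 67.4 = 2.26

n ≈ 2.26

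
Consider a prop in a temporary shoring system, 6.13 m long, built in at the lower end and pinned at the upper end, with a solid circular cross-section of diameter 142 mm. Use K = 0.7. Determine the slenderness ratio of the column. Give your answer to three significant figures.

λ ≈ 121

I = πd⁴/64 = π×142⁴/64 = 1.996×10^7 mm⁴
A = 1.584×10^4 mm²;  r_min = √(I/A) = √(1.996×10^7/1.584×10^4) = 35.50 mm
L_e = K·L = 0.7 × 6.13 m = 4.291 m = 4291.0 mm
λ = L_e / r_min = 4291.0 / 35.50 = 121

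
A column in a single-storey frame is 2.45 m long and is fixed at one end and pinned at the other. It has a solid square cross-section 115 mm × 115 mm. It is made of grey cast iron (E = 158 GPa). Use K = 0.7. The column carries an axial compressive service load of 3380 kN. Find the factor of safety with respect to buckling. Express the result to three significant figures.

n ≈ 2.29

I = a⁴/12 = 115⁴/12 = 1.458×10^7 mm⁴
I = 1.458×10^7 mm⁴ = 1.458×10^-5 m⁴
Effective length L_e = K·L = 0.7 × 2.45 = 1.715 m
P_cr = π²EI / L_e² = π² × 158×10⁹ × 1.458×10^-5 / 1.715² = 7.727×10^6 N
Factor of safety n = P_cr / P = 7727.5 / 3380 = 2.29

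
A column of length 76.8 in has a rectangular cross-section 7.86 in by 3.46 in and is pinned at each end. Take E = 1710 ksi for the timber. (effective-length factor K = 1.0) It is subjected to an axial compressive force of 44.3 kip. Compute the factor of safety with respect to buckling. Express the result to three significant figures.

n ≈ 1.75

Buckling occurs about the weak axis: I_min = h·b³/12 with b = 3.46 in (the shorter side).
I_min = 7.86×3.46³/12 = 27.13 in⁴
Effective length L_e = K·L = 1 × 76.8 = 76.80 in
P_cr = π²EI / L_e² = π² × 1710×10³ × 27.13 / 76.80² = 7.763×10^4 lb
Factor of safety n = P_cr / P = 77.632 / 44.3 = 1.75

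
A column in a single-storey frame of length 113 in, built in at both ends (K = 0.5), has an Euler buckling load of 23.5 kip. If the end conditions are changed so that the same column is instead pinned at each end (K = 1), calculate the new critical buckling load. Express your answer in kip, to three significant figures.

P_cr ≈ 5.88 kip

P_cr ∝ 1/K², so P_cr,new = P_cr,old × (K_old/K_new)² = 23.5 × (0.5/1)²
= 23.5 × 0.2500 = 5.88 kip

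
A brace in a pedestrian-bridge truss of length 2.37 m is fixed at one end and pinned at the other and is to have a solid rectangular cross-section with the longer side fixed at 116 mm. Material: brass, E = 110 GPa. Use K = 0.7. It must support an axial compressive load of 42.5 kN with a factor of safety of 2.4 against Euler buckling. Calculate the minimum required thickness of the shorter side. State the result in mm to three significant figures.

b ≈ 29.9 mm

Required P_cr = n·P = 2.4 × 42.5 = 102.0 kN
L_e = K·L = 0.7 × 2.37 = 1.659 m
Required I = P_cr·L_e²/(π²E) = 1.020×10^5 × 1.659² / (π² × 1.10×10^11) = 2.586×10^-7 m⁴
I_req = 2.586×10^5 mm⁴
Rectangle, weak axis: I_min = h·b³/12 with h = 116 mm fixed  ⇒  b = (12I/h)^(1/3) = 29.9 mm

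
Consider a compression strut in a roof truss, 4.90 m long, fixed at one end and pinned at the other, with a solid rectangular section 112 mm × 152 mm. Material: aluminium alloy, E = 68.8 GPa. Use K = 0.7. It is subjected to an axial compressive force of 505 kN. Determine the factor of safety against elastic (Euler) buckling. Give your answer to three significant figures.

n ≈ 2.03

Buckling occurs about the weak axis: I_min = h·b³/12 with b = 112 mm (the shorter side).
I_min = 152×112³/12 = 1.780×10^7 mm⁴
I = 1.780×10^7 mm⁴ = 1.780×10^-5 m⁴
Effective length L_e = K·L = 0.7 × 4.90 = 3.430 m
P_cr = π²EI / L_e² = π² × 68.8×10⁹ × 1.780×10^-5 / 3.430² = 1.027×10^6 N
Factor of safety n = P_cr / P = 1027.1 / 505 = 2.03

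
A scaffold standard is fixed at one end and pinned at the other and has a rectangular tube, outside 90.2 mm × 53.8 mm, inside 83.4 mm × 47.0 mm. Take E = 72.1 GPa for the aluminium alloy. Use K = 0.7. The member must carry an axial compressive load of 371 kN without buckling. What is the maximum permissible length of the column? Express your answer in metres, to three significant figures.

L_max ≈ 1.33 m

Weak-axis I_min = (h_o·b_o³ − h_i·b_i³)/12 with b_o = 53.8, b_i = 47.00 mm (shorter outer/inner sides).
I_min = (90.2×53.8³ − 83.40×47.00³)/12 = 4.489×10^5 mm⁴
I = 4.489×10^-7 m⁴
At the buckling limit P_cr = P = 3.710×10^5 N
From P_cr = π²EI/(K·L)²:  L = (1/K)·√(π²EI/P_cr) = (1/0.7)·√(π²×7.21×10^10×4.489×10^-7/3.710×10^5)
L = 1.33 m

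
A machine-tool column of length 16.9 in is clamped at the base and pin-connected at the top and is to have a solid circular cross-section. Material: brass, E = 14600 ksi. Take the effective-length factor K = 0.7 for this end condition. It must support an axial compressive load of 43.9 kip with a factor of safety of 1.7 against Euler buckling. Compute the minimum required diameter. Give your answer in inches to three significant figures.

Required P_cr = n·P = 1.7 × 43.9 = 74.63 kip
L_e = K·L = 0.7 × 16.9 = 11.83 in
Required I = P_cr·L_e²/(π²E) = 7.463×10^4 × 11.83² / (π² × 1.46×10^7) = 7.248×10^-2 in⁴
Solid circle: I = πd⁴/64  ⇒  d = (64I/π)^(1/4) = (64×7.248×10^-2/π)^(1/4) = 1.10 in

d ≈ 1.10 in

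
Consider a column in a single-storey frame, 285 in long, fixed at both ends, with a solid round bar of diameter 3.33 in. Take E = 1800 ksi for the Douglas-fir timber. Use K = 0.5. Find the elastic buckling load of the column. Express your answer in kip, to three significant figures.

I = πd⁴/64 = π×3.33⁴/64 = 6.036 in⁴
Effective length L_e = K·L = 0.5 × 285 = 142.5 in
P_cr = π²EI / L_e² = π² × 1800×10³ × 6.036 / 142.5² = 5.281×10^3 lb

P_cr ≈ 5.28 kip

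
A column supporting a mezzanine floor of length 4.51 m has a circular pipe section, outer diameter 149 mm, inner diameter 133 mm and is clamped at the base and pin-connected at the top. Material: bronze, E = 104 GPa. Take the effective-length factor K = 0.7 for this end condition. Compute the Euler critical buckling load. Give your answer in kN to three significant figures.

d_o = 149 mm, d_i = 133 mm
I = π(d_o⁴ − d_i⁴)/64 = π(149⁴ − 133.0⁴)/64 = 8.835×10^6 mm⁴
I = 8.835×10^6 mm⁴ = 8.835×10^-6 m⁴
Effective length L_e = K·L = 0.7 × 4.51 = 3.157 m
P_cr = π²EI / L_e² = π² × 104×10⁹ × 8.835×10^-6 / 3.157² = 9.099×10^5 N

P_cr ≈ 910 kN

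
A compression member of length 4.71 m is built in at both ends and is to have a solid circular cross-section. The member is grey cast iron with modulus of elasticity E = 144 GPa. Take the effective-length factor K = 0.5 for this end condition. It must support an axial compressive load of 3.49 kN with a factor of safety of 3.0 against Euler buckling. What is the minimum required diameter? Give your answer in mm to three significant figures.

Required P_cr = n·P = 3.0 × 3.49 = 10.47 kN
L_e = K·L = 0.5 × 4.71 = 2.355 m
Required I = P_cr·L_e²/(π²E) = 1.047×10^4 × 2.355² / (π² × 1.44×10^11) = 4.086×10^-8 m⁴
I_req = 4.086×10^4 mm⁴
Solid circle: I = πd⁴/64  ⇒  d = (64I/π)^(1/4) = (64×4.086×10^4/π)^(1/4) = 30.2 mm

d ≈ 30.2 mm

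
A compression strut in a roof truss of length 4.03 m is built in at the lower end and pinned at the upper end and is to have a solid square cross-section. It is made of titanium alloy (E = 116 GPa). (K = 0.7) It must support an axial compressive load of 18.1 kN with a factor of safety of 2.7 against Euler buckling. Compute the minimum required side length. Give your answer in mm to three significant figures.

a ≈ 44.9 mm

Required P_cr = n·P = 2.7 × 18.1 = 48.87 kN
L_e = K·L = 0.7 × 4.03 = 2.821 m
Required I = P_cr·L_e²/(π²E) = 4.887×10^4 × 2.821² / (π² × 1.16×10^11) = 3.397×10^-7 m⁴
I_req = 3.397×10^5 mm⁴
Solid square: I = a⁴/12  ⇒  a = (12I)^(1/4) = (12×3.397×10^5)^(1/4) = 44.9 mm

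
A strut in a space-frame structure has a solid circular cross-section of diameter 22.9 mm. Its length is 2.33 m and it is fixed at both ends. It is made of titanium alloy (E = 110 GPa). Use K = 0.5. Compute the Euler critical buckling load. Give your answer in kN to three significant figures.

I = πd⁴/64 = π×22.9⁴/64 = 1.350×10^4 mm⁴
I = 1.350×10^4 mm⁴ = 1.350×10^-8 m⁴
Effective length L_e = K·L = 0.5 × 2.33 = 1.165 m
P_cr = π²EI / L_e² = π² × 110×10⁹ × 1.350×10^-8 / 1.165² = 1.080×10^4 N

P_cr ≈ 10.8 kN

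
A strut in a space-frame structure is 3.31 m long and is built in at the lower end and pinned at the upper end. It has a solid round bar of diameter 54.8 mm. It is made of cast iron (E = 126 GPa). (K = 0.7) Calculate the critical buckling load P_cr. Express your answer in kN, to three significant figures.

I = πd⁴/64 = π×54.8⁴/64 = 4.427×10^5 mm⁴
I = 4.427×10^5 mm⁴ = 4.427×10^-7 m⁴
Effective length L_e = K·L = 0.7 × 3.31 = 2.317 m
P_cr = π²EI / L_e² = π² × 126×10⁹ × 4.427×10^-7 / 2.317² = 1.025×10^5 N

P_cr ≈ 103 kN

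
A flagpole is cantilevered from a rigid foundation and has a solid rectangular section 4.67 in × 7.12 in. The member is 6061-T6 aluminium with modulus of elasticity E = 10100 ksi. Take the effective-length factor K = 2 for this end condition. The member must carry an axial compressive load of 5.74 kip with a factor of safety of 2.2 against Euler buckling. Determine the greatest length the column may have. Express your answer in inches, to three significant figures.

Buckling occurs about the weak axis: I_min = h·b³/12 with b = 4.67 in (the shorter side).
I_min = 7.12×4.67³/12 = 60.43 in⁴
Required critical load P_cr = n·P = 2.2 × 5.74 = 12.63 kip = 1.263×10^4 lb
From P_cr = π²EI/(K·L)²:  L = (1/K)·√(π²EI/P_cr) = (1/2)·√(π²×1.01×10^7×60.43/1.263×10^4)
L = 345 in

L_max ≈ 345 in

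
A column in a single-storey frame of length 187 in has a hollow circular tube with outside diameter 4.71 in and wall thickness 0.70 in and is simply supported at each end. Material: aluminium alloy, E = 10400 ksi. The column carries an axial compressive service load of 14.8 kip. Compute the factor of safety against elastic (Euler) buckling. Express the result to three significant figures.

n ≈ 3.62

Inner diameter d_i = 4.71 − 2×0.70 = 3.310 in
I = π(d_o⁴ − d_i⁴)/64 = π(4.71⁴ − 3.310⁴)/64 = 18.27 in⁴
Effective length L_e = K·L = 1 × 187 = 187.0 in
P_cr = π²EI / L_e² = π² × 10400×10³ × 18.27 / 187.0² = 5.361×10^4 lb
Factor of safety n = P_cr / P = 53.614 / 14.8 = 3.62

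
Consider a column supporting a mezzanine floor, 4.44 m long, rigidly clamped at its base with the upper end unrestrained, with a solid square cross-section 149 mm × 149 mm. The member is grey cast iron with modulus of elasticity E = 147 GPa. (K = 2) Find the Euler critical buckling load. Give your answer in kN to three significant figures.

P_cr ≈ 756 kN

I = a⁴/12 = 149⁴/12 = 4.107×10^7 mm⁴
I = 4.107×10^7 mm⁴ = 4.107×10^-5 m⁴
Effective length L_e = K·L = 2 × 4.44 = 8.880 m
P_cr = π²EI / L_e² = π² × 147×10⁹ × 4.107×10^-5 / 8.880² = 7.557×10^5 N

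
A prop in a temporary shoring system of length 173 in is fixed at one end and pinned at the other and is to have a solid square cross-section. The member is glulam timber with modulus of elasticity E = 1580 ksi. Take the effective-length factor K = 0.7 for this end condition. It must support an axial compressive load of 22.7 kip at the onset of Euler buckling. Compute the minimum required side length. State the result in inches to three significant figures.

L_e = K·L = 0.7 × 173 = 121.1 in
Required I = P_cr·L_e²/(π²E) = 2.270×10^4 × 121.1² / (π² × 1.58×10^6) = 21.35 in⁴
Solid square: I = a⁴/12  ⇒  a = (12I)^(1/4) = (12×21.35)^(1/4) = 4.00 in

a ≈ 4.00 in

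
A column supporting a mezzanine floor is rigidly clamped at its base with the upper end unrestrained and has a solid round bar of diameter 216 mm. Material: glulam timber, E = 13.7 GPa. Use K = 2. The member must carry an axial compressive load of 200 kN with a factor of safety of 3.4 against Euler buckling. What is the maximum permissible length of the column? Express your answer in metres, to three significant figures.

I = πd⁴/64 = π×216⁴/64 = 1.069×10^8 mm⁴
I = 1.069×10^-4 m⁴
Required critical load P_cr = n·P = 3.4 × 200 = 680.0 kN = 6.800×10^5 N
From P_cr = π²EI/(K·L)²:  L = (1/K)·√(π²EI/P_cr) = (1/2)·√(π²×1.37×10^10×1.069×10^-4/6.800×10^5)
L = 2.30 m

L_max ≈ 2.30 m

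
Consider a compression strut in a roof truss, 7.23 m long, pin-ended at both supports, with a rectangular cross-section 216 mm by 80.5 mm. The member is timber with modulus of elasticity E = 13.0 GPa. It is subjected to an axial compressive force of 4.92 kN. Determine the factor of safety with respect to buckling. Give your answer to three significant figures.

n ≈ 4.68

Buckling occurs about the weak axis: I_min = h·b³/12 with b = 80.5 mm (the shorter side).
I_min = 216×80.5³/12 = 9.390×10^6 mm⁴
I = 9.390×10^6 mm⁴ = 9.390×10^-6 m⁴
Effective length L_e = K·L = 1 × 7.23 = 7.230 m
P_cr = π²EI / L_e² = π² × 13.0×10⁹ × 9.390×10^-6 / 7.230² = 2.305×10^4 N
Factor of safety n = P_cr / P = 23.048 / 4.92 = 4.68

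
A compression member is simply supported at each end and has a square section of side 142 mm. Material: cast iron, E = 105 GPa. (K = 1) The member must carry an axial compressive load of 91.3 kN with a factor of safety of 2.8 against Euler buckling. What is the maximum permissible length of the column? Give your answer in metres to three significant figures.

L_max ≈ 11.7 m

I = a⁴/12 = 142⁴/12 = 3.388×10^7 mm⁴
I = 3.388×10^-5 m⁴
Required critical load P_cr = n·P = 2.8 × 91.3 = 255.6 kN = 2.556×10^5 N
From P_cr = π²EI/(K·L)²:  L = (1/K)·√(π²EI/P_cr) = (1/1)·√(π²×1.05×10^11×3.388×10^-5/2.556×10^5)
L = 11.7 m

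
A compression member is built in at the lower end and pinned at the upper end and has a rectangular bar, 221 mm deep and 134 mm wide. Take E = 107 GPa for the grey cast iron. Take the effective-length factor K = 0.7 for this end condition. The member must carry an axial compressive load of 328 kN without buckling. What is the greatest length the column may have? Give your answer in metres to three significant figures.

L_max ≈ 17.1 m

Buckling occurs about the weak axis: I_min = h·b³/12 with b = 134 mm (the shorter side).
I_min = 221×134³/12 = 4.431×10^7 mm⁴
I = 4.431×10^-5 m⁴
At the buckling limit P_cr = P = 3.280×10^5 N
From P_cr = π²EI/(K·L)²:  L = (1/K)·√(π²EI/P_cr) = (1/0.7)·√(π²×1.07×10^11×4.431×10^-5/3.280×10^5)
L = 17.1 m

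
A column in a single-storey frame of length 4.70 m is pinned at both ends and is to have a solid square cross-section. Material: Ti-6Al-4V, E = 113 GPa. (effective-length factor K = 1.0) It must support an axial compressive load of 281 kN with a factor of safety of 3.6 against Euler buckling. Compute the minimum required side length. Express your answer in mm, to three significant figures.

a ≈ 125 mm

Required P_cr = n·P = 3.6 × 281 = 1012 kN
L_e = K·L = 1 × 4.70 = 4.700 m
Required I = P_cr·L_e²/(π²E) = 1.012×10^6 × 4.700² / (π² × 1.13×10^11) = 2.004×10^-5 m⁴
I_req = 2.004×10^7 mm⁴
Solid square: I = a⁴/12  ⇒  a = (12I)^(1/4) = (12×2.004×10^7)^(1/4) = 125 mm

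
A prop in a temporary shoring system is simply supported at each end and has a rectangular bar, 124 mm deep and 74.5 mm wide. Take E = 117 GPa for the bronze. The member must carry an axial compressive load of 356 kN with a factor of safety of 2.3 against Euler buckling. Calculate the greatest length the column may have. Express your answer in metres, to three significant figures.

L_max ≈ 2.45 m

Buckling occurs about the weak axis: I_min = h·b³/12 with b = 74.5 mm (the shorter side).
I_min = 124×74.5³/12 = 4.273×10^6 mm⁴
I = 4.273×10^-6 m⁴
Required critical load P_cr = n·P = 2.3 × 356 = 818.8 kN = 8.188×10^5 N
From P_cr = π²EI/(K·L)²:  L = (1/K)·√(π²EI/P_cr) = (1/1)·√(π²×1.17×10^11×4.273×10^-6/8.188×10^5)
L = 2.45 m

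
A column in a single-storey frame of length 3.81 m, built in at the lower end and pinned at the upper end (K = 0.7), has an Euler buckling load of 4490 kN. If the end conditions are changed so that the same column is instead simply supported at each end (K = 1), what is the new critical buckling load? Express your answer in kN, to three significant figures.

P_cr ≈ 2200 kN

P_cr ∝ 1/K², so P_cr,new = P_cr,old × (K_old/K_new)² = 4490 × (0.7/1)²
= 4490 × 0.4900 = 2200 kN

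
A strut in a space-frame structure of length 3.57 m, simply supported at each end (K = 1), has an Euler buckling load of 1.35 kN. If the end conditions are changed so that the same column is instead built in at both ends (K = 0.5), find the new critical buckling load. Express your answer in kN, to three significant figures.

P_cr ≈ 5.40 kN

P_cr ∝ 1/K², so P_cr,new = P_cr,old × (K_old/K_new)² = 1.35 × (1/0.5)²
= 1.35 × 4.000 = 5.40 kN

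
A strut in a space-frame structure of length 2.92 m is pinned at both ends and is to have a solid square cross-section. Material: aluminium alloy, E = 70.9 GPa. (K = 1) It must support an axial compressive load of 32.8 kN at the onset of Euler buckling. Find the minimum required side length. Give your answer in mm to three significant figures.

a ≈ 46.8 mm

L_e = K·L = 1 × 2.92 = 2.920 m
Required I = P_cr·L_e²/(π²E) = 3.280×10^4 × 2.920² / (π² × 7.09×10^10) = 3.997×10^-7 m⁴
I_req = 3.997×10^5 mm⁴
Solid square: I = a⁴/12  ⇒  a = (12I)^(1/4) = (12×3.997×10^5)^(1/4) = 46.8 mm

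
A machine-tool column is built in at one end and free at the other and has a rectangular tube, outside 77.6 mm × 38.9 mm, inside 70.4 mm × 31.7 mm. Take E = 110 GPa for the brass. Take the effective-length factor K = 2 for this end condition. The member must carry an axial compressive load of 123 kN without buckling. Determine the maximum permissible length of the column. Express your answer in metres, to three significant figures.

Weak-axis I_min = (h_o·b_o³ − h_i·b_i³)/12 with b_o = 38.9, b_i = 31.70 mm (shorter outer/inner sides).
I_min = (77.6×38.9³ − 70.40×31.70³)/12 = 1.938×10^5 mm⁴
I = 1.938×10^-7 m⁴
At the buckling limit P_cr = P = 1.230×10^5 N
From P_cr = π²EI/(K·L)²:  L = (1/K)·√(π²EI/P_cr) = (1/2)·√(π²×1.10×10^11×1.938×10^-7/1.230×10^5)
L = 0.654 m

L_max ≈ 0.654 m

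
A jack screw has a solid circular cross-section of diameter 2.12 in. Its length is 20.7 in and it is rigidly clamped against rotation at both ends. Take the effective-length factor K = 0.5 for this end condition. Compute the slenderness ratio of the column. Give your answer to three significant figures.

I = πd⁴/64 = π×2.12⁴/64 = 0.9915 in⁴
A = 3.530 in²;  r_min = √(I/A) = √(0.9915/3.530) = 0.5300 in
L_e = K·L = 0.5 × 20.7 = 10.35 in
λ = L_e / r_min = 10.350 / 0.5300 = 19.5

λ ≈ 19.5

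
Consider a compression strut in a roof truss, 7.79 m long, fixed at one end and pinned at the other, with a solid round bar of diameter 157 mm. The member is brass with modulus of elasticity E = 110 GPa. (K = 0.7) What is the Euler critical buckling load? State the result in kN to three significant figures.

I = πd⁴/64 = π×157⁴/64 = 2.982×10^7 mm⁴
I = 2.982×10^7 mm⁴ = 2.982×10^-5 m⁴
Effective length L_e = K·L = 0.7 × 7.79 = 5.453 m
P_cr = π²EI / L_e² = π² × 110×10⁹ × 2.982×10^-5 / 5.453² = 1.089×10^6 N

P_cr ≈ 1090 kN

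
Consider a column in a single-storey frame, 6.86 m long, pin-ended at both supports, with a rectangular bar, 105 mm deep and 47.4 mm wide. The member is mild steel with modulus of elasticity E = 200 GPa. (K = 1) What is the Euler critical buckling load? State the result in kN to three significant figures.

P_cr ≈ 39.1 kN

Buckling occurs about the weak axis: I_min = h·b³/12 with b = 47.4 mm (the shorter side).
I_min = 105×47.4³/12 = 9.318×10^5 mm⁴
I = 9.318×10^5 mm⁴ = 9.318×10^-7 m⁴
Effective length L_e = K·L = 1 × 6.86 = 6.860 m
P_cr = π²EI / L_e² = π² × 200×10⁹ × 9.318×10^-7 / 6.860² = 3.909×10^4 N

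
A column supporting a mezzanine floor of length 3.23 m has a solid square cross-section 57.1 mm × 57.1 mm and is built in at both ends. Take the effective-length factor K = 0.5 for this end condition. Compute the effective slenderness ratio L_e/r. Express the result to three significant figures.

For a square r = a/√12 = 57.1/√12 = 16.48 mm
L_e = K·L = 0.5 × 3.23 m = 1.615 m = 1615.0 mm
λ = L_e / r_min = 1615.0 / 16.48 = 98.0

λ ≈ 98.0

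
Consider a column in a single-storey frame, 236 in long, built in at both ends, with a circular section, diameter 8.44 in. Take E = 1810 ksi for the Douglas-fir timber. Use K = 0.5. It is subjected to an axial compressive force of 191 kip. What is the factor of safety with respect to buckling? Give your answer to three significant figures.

I = πd⁴/64 = π×8.44⁴/64 = 249.1 in⁴
Effective length L_e = K·L = 0.5 × 236 = 118.0 in
P_cr = π²EI / L_e² = π² × 1810×10³ × 249.1 / 118.0² = 3.196×10^5 lb
Factor of safety n = P_cr / P = 319.56 / 191 = 1.67

n ≈ 1.67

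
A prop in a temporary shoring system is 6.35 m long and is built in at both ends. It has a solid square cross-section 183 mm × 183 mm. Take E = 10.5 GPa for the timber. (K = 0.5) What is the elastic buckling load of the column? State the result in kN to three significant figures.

I = a⁴/12 = 183⁴/12 = 9.346×10^7 mm⁴
I = 9.346×10^7 mm⁴ = 9.346×10^-5 m⁴
Effective length L_e = K·L = 0.5 × 6.35 = 3.175 m
P_cr = π²EI / L_e² = π² × 10.5×10⁹ × 9.346×10^-5 / 3.175² = 9.608×10^5 N

P_cr ≈ 961 kN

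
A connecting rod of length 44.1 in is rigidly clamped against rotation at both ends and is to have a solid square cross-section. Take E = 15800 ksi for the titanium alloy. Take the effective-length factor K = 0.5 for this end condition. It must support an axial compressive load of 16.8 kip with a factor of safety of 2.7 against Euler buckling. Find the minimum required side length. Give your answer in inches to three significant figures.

Required P_cr = n·P = 2.7 × 16.8 = 45.36 kip
L_e = K·L = 0.5 × 44.1 = 22.05 in
Required I = P_cr·L_e²/(π²E) = 4.536×10^4 × 22.05² / (π² × 1.58×10^7) = 0.1414 in⁴
Solid square: I = a⁴/12  ⇒  a = (12I)^(1/4) = (12×0.1414)^(1/4) = 1.14 in

a ≈ 1.14 in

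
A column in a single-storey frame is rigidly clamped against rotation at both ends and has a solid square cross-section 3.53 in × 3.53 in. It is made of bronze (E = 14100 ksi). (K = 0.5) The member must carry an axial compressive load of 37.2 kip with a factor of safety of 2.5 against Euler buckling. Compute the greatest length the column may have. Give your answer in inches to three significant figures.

I = a⁴/12 = 3.53⁴/12 = 12.94 in⁴
Required critical load P_cr = n·P = 2.5 × 37.2 = 93.00 kip = 9.300×10^4 lb
From P_cr = π²EI/(K·L)²:  L = (1/K)·√(π²EI/P_cr) = (1/0.5)·√(π²×1.41×10^7×12.94/9.300×10^4)
L = 278 in

L_max ≈ 278 in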